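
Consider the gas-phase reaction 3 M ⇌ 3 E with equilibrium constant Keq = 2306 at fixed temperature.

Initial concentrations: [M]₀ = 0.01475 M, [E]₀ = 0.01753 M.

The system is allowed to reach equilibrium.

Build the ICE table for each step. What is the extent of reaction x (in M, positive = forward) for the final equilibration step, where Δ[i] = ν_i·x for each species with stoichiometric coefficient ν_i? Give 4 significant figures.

x = 0.00416 M

Q₀ = 1.679 vs Keq = 2306 ⇒ Q<K, forward
Step 1:
                   M          E
  Initial    0.01475    0.01753
  Change    -0.01248    0.01248
  Equil     0.002271    0.03001
  solve Keq expr → x = 0.00416; check Q = 2306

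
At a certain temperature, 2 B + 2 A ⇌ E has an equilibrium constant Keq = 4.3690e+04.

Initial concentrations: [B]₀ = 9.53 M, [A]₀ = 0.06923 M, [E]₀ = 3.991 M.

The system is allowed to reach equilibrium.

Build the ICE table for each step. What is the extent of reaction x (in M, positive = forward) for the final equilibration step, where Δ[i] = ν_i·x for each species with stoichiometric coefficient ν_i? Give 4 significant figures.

Q₀ = 9.169 vs Keq = 4.3690e+04 ⇒ Q<K, forward
Step 1:
                   B          A          E
  I             9.53    0.06923      3.991
  C         -0.06822   -0.06822    0.03411
  E            9.462   0.001014      4.025
  solve Keq expr → x = 0.03411; check Q = 4.3690e+04

x = 0.03411 M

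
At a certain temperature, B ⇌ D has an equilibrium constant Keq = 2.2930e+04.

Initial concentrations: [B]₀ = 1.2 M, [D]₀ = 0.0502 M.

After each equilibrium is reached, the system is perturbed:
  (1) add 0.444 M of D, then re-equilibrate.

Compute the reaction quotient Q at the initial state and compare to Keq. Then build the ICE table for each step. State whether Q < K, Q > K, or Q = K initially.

Q₀ = 0.04183; Q < K (proceeds forward)

Q₀ = 0.04183 vs Keq = 2.2930e+04 ⇒ Q<K, forward
Step 1:
                    B           D
  init            1.2      0.0502
  Δ              -1.2         1.2
  eq       5.4520e-05        1.25
  solve Keq expr → x = 1.2; check Q = 2.2930e+04
Then add 0.444 M of D.
Step 2:
                    B           D
  init     5.4520e-05       1.694
  Δ        1.9362e-05 -1.9362e-05
  eq       7.3883e-05       1.694
  solve Keq expr → x = -1.9362e-05; check Q = 2.2930e+04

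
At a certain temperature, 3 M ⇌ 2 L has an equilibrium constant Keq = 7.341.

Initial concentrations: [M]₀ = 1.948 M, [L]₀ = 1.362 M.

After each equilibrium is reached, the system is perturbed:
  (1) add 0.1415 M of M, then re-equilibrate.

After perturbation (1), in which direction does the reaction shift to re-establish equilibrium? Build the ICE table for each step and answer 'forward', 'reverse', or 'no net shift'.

Q₀ = 0.251 vs Keq = 7.341 ⇒ Q<K, forward
Step 1:
                   M          L
  I            1.948      1.362
  C           -1.105     0.7364
  E           0.8434      2.098
  solve Keq expr → x = 0.3682; check Q = 7.341
Then add 0.1415 M of M.
Step 2:
                   M          L
  I           0.9849      2.098
  C          -0.1202    0.08011
  E           0.8647      2.179
  solve Keq expr → x = 0.04006; check Q = 7.341

Direction: forward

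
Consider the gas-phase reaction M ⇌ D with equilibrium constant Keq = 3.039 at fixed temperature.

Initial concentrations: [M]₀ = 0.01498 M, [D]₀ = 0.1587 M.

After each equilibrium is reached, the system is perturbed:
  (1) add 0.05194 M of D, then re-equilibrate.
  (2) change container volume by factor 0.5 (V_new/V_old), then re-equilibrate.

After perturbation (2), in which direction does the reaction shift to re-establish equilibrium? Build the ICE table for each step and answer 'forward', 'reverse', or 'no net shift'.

Q₀ = 10.59 vs Keq = 3.039 ⇒ Q>K, reverse
Step 1:
                   M          D
  I          0.01498     0.1587
  C          0.02802   -0.02802
  E            0.043     0.1307
  solve Keq expr → x = -0.02802; check Q = 3.039
Then add 0.05194 M of D.
Step 2:
                   M          D
  I            0.043     0.1826
  C          0.01286   -0.01286
  E          0.05586     0.1698
  solve Keq expr → x = -0.01286; check Q = 3.039
Then change container volume by factor 0.5 (V_new/V_old).
Step 3:
                   M          D
  I           0.1117     0.3395
  C                0          0
  E           0.1117     0.3395
  solve Keq expr → x = 0; check Q = 3.039

Direction: no net shift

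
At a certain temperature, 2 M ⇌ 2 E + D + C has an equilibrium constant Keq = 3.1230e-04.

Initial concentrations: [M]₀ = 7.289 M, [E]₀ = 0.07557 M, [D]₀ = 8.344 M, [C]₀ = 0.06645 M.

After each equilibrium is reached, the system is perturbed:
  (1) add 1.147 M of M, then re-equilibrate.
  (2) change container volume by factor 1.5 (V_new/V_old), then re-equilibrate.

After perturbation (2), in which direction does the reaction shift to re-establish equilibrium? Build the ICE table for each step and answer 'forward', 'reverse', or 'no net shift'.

Direction: forward

Q₀ = 5.9598e-05 vs Keq = 3.1230e-04 ⇒ Q<K, forward
Step 1:
                  M         E         D         C
  init        7.289   0.07557     8.344   0.06645
  Δ        -0.06475   0.06475   0.03237   0.03237
  eq          7.224    0.1403     8.376   0.09882
  solve Keq expr → x = 0.03237; check Q = 3.1230e-04
Then add 1.147 M of M.
Step 2:
                  M         E         D         C
  init        8.371    0.1403     8.376   0.09882
  Δ        -0.01578   0.01578  0.007891  0.007891
  eq          8.355    0.1561     8.384    0.1067
  solve Keq expr → x = 0.007891; check Q = 3.1230e-04
Then change container volume by factor 1.5 (V_new/V_old).
Step 3:
                  M         E         D         C
  init         5.57    0.1041      5.59   0.07114
  Δ        -0.03478   0.03478   0.01739   0.01739
  eq          5.536    0.1388     5.607   0.08853
  solve Keq expr → x = 0.01739; check Q = 3.1230e-04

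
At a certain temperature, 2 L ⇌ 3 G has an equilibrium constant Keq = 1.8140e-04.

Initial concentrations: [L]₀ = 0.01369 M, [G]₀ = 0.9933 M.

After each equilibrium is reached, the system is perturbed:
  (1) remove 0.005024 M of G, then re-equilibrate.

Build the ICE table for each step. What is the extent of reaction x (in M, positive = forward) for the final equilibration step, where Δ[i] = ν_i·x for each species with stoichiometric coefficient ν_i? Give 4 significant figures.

x = 0.001627 M

Q₀ = 5229 vs Keq = 1.8140e-04 ⇒ Q>K, reverse
Step 1:
                   L          G
  init       0.01369     0.9933
  Δ            0.634    -0.9509
  eq          0.6476    0.04237
  solve Keq expr → x = -0.317; check Q = 1.8140e-04
Then remove 0.005024 M of G.
Step 2:
                   L          G
  init        0.6476    0.03735
  Δ        -0.003255   0.004882
  eq          0.6444    0.04223
  solve Keq expr → x = 0.001627; check Q = 1.8140e-04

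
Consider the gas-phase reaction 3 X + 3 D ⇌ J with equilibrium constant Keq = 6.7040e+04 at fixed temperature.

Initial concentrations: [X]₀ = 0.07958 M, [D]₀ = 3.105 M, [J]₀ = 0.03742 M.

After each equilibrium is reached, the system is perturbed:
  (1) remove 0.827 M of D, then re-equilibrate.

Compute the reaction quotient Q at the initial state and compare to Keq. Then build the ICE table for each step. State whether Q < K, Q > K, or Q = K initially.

Q₀ = 2.48 vs Keq = 6.7040e+04 ⇒ Q<K, forward
Step 1:
                   X          D          J
  init       0.07958      3.105    0.03742
  Δ         -0.07635   -0.07635    0.02545
  eq        0.003232      3.029    0.06287
  solve Keq expr → x = 0.02545; check Q = 6.7040e+04
Then remove 0.827 M of D.
Step 2:
                   X          D          J
  init      0.003232      2.202    0.06287
  Δ         0.001202   0.001202 -4.0070e-04
  eq        0.004434      2.203    0.06247
  solve Keq expr → x = -4.0070e-04; check Q = 6.7040e+04

Q₀ = 2.48; Q < K (proceeds forward)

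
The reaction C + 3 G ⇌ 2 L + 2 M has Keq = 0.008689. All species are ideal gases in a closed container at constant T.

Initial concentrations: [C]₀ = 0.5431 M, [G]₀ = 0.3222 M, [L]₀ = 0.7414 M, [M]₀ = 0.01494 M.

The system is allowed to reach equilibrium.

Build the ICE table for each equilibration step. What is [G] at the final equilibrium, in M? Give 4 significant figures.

[G]_eq = 0.3196 M

Q₀ = 0.006754 vs Keq = 0.008689 ⇒ Q<K, forward
Step 1:
                   C          G          L          M
  Initial     0.5431     0.3222     0.7414    0.01494
  Change  -8.7334e-04   -0.00262   0.001747   0.001747
  Equil       0.5422     0.3196     0.7431    0.01669
  solve Keq expr → x = 8.7334e-04; check Q = 0.008689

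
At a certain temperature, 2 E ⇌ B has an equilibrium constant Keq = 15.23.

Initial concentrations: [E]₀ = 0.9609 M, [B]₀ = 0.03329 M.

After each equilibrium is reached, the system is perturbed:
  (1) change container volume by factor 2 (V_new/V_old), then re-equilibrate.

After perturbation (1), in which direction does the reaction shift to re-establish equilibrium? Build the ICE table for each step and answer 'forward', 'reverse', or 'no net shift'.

Direction: reverse

Q₀ = 0.03605 vs Keq = 15.23 ⇒ Q<K, forward
Step 1:
                    E           B
  I            0.9609     0.03329
  C           -0.7929      0.3965
  E             0.168      0.4297
  solve Keq expr → x = 0.3965; check Q = 15.23
Then change container volume by factor 2 (V_new/V_old).
Step 2:
                    E           B
  I           0.08399      0.2149
  C            0.0305    -0.01525
  E            0.1145      0.1996
  solve Keq expr → x = -0.01525; check Q = 15.23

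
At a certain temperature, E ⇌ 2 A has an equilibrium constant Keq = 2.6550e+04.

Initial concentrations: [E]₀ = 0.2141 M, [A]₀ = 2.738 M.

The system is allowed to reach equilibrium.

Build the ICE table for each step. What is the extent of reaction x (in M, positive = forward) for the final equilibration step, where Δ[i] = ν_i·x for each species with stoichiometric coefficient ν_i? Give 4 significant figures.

x = 0.2137 M

Q₀ = 35.01 vs Keq = 2.6550e+04 ⇒ Q<K, forward
Step 1:
                  E         A
  init       0.2141     2.738
  Δ         -0.2137    0.4274
  eq      3.7740e-04     3.165
  solve Keq expr → x = 0.2137; check Q = 2.6550e+04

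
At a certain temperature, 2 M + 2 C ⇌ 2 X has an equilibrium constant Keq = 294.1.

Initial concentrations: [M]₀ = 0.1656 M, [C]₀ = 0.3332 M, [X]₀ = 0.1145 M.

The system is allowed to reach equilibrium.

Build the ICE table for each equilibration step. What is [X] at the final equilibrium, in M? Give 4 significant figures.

[X]_eq = 0.2225 M

Q₀ = 4.306 vs Keq = 294.1 ⇒ Q<K, forward
Step 1:
                  M         C         X
  Initial    0.1656    0.3332    0.1145
  Change     -0.108    -0.108     0.108
  Equil     0.05761    0.2252    0.2225
  solve Keq expr → x = 0.054; check Q = 294.1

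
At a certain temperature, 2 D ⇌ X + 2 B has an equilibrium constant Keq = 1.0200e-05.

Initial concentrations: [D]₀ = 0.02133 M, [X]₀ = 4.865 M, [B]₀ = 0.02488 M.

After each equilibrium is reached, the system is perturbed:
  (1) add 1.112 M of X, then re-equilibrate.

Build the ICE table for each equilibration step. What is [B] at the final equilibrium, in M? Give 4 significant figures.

[B]_eq = 6.0350e-05 M

Q₀ = 6.619 vs Keq = 1.0200e-05 ⇒ Q>K, reverse
Step 1:
                  D         X         B
  Initial   0.02133     4.865   0.02488
  Change    0.02481  -0.01241  -0.02481
  Equil     0.04614     4.853 6.6899e-05
  solve Keq expr → x = -0.01241; check Q = 1.0200e-05
Then add 1.112 M of X.
Step 2:
                  D         X         B
  Initial   0.04614     5.965 6.6899e-05
  Change  6.5489e-06 -3.2745e-06 -6.5489e-06
  Equil     0.04615     5.965 6.0350e-05
  solve Keq expr → x = -3.2745e-06; check Q = 1.0200e-05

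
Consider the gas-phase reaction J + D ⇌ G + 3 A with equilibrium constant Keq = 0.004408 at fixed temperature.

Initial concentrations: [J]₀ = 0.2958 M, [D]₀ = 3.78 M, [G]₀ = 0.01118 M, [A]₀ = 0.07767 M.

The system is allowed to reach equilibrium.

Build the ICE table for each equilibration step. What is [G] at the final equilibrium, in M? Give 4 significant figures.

[G]_eq = 0.09546 M

Q₀ = 4.6850e-06 vs Keq = 0.004408 ⇒ Q<K, forward
Step 1:
                    J           D           G           A
  init         0.2958        3.78     0.01118     0.07767
  Δ          -0.08428    -0.08428     0.08428      0.2528
  eq           0.2115       3.696     0.09546      0.3305
  solve Keq expr → x = 0.08428; check Q = 0.004408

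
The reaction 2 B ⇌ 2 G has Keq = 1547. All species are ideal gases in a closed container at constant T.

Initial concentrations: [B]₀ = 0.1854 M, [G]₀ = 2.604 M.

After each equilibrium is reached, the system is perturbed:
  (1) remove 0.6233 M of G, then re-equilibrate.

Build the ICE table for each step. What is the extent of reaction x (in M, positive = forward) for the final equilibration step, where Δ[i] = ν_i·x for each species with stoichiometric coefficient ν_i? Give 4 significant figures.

x = 0.007727 M

Q₀ = 197.3 vs Keq = 1547 ⇒ Q<K, forward
Step 1:
                    B           G
  Initial      0.1854       2.604
  Change      -0.1162      0.1162
  Equil       0.06916        2.72
  solve Keq expr → x = 0.05812; check Q = 1547
Then remove 0.6233 M of G.
Step 2:
                    B           G
  Initial     0.06916       2.097
  Change     -0.01545     0.01545
  Equil       0.05371       2.112
  solve Keq expr → x = 0.007727; check Q = 1547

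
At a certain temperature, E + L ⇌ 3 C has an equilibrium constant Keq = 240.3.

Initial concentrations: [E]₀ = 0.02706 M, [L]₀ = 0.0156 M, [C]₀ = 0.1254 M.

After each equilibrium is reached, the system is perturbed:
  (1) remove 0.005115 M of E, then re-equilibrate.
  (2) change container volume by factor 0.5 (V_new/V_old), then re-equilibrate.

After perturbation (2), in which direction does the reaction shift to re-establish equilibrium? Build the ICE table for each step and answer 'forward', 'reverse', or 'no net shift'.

Direction: reverse

Q₀ = 4.671 vs Keq = 240.3 ⇒ Q<K, forward
Step 1:
                    E           L           C
  I           0.02706      0.0156      0.1254
  C          -0.01409    -0.01409     0.04226
  E           0.01297    0.001512      0.1677
  solve Keq expr → x = 0.01409; check Q = 240.3
Then remove 0.005115 M of E.
Step 2:
                    E           L           C
  I          0.007857    0.001512      0.1677
  C        6.9643e-04  6.9643e-04   -0.002089
  E          0.008553    0.002208      0.1656
  solve Keq expr → x = -6.9643e-04; check Q = 240.3
Then change container volume by factor 0.5 (V_new/V_old).
Step 3:
                    E           L           C
  I           0.01711    0.004417      0.3311
  C          0.002678    0.002678   -0.008035
  E           0.01979    0.007095      0.3231
  solve Keq expr → x = -0.002678; check Q = 240.3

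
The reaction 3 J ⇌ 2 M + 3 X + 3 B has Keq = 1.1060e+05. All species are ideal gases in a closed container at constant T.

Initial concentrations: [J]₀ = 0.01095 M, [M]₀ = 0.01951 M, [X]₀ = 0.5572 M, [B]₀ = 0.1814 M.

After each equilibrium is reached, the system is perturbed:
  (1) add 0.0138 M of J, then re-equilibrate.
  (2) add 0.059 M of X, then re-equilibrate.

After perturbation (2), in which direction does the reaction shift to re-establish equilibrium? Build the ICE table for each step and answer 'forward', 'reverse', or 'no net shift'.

Direction: reverse

Q₀ = 0.2994 vs Keq = 1.1060e+05 ⇒ Q<K, forward
Step 1:
                    J           M           X           B
  I           0.01095     0.01951      0.5572      0.1814
  C          -0.01075    0.007165     0.01075     0.01075
  E        2.0297e-04     0.02667      0.5679      0.1921
  solve Keq expr → x = 0.003582; check Q = 1.1060e+05
Then add 0.0138 M of J.
Step 2:
                    J           M           X           B
  I             0.014     0.02667      0.5679      0.1921
  C          -0.01373    0.009155     0.01373     0.01373
  E        2.7115e-04     0.03583      0.5817      0.2059
  solve Keq expr → x = 0.004577; check Q = 1.1060e+05
Then add 0.059 M of X.
Step 3:
                    J           M           X           B
  I        2.7115e-04     0.03583      0.6407      0.2059
  C        2.7349e-05 -1.8232e-05 -2.7349e-05 -2.7349e-05
  E        2.9849e-04     0.03581      0.6407      0.2059
  solve Keq expr → x = -9.1162e-06; check Q = 1.1060e+05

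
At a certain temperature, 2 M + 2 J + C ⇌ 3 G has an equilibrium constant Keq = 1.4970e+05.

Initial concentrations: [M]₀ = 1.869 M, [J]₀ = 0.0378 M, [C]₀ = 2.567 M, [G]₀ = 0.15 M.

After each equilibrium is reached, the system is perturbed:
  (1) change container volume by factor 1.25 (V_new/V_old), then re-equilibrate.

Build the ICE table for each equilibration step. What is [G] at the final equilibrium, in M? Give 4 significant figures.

[G]_eq = 0.1652 M

Q₀ = 0.2634 vs Keq = 1.4970e+05 ⇒ Q<K, forward
Step 1:
                    M           J           C           G
  I             1.869      0.0378       2.567        0.15
  C          -0.03772    -0.03772    -0.01886     0.05658
  E             1.831  8.3012e-05       2.548      0.2066
  solve Keq expr → x = 0.01886; check Q = 1.4970e+05
Then change container volume by factor 1.25 (V_new/V_old).
Step 2:
                    M           J           C           G
  I             1.465  6.6409e-05       2.039      0.1653
  C        1.6583e-05  1.6583e-05  8.2913e-06 -2.4874e-05
  E             1.465  8.2992e-05       2.039      0.1652
  solve Keq expr → x = -8.2913e-06; check Q = 1.4970e+05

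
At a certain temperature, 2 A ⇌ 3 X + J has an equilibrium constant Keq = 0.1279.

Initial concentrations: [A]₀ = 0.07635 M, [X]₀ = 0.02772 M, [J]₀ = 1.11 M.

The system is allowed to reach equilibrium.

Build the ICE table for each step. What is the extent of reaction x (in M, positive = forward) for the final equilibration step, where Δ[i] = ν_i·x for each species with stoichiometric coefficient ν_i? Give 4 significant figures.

x = 0.01287 M

Q₀ = 0.004056 vs Keq = 0.1279 ⇒ Q<K, forward
Step 1:
                   A          X          J
  Initial    0.07635    0.02772       1.11
  Change    -0.02574    0.03861    0.01287
  Equil      0.05061    0.06633      1.123
  solve Keq expr → x = 0.01287; check Q = 0.1279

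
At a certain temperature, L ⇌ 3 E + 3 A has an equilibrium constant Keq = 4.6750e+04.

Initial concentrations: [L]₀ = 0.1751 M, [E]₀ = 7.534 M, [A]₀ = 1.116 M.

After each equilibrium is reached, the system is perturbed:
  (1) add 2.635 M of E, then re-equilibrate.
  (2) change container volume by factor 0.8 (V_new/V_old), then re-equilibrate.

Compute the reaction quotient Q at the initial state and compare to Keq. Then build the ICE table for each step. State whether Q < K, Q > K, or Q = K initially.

Q₀ = 3395 vs Keq = 4.6750e+04 ⇒ Q<K, forward
Step 1:
                    L           E           A
  init         0.1751       7.534       1.116
  Δ           -0.1369      0.4108      0.4108
  eq          0.03818       7.945       1.527
  solve Keq expr → x = 0.1369; check Q = 4.6750e+04
Then add 2.635 M of E.
Step 2:
                    L           E           A
  init        0.03818       10.58       1.527
  Δ           0.03333    -0.09999    -0.09999
  eq          0.07151       10.48       1.427
  solve Keq expr → x = -0.03333; check Q = 4.6750e+04
Then change container volume by factor 0.8 (V_new/V_old).
Step 3:
                    L           E           A
  init        0.08938        13.1       1.783
  Δ           0.07899      -0.237      -0.237
  eq           0.1684       12.86       1.547
  solve Keq expr → x = -0.07899; check Q = 4.6750e+04

Q₀ = 3395; Q < K (proceeds forward)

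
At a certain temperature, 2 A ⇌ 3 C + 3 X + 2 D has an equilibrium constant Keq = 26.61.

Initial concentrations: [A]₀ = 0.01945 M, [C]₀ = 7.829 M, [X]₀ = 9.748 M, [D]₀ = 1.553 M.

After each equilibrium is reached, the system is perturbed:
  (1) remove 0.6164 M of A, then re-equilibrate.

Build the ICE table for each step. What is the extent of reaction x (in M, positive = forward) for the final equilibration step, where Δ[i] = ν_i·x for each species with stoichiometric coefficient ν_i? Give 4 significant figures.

x = -0.005786 M

Q₀ = 2.8338e+09 vs Keq = 26.61 ⇒ Q>K, reverse
Step 1:
                   A          C          X          D
  I          0.01945      7.829      9.748      1.553
  C            1.523     -2.285     -2.285     -1.523
  E            1.543      5.544      7.463    0.02989
  solve Keq expr → x = -0.7616; check Q = 26.61
Then remove 0.6164 M of A.
Step 2:
                   A          C          X          D
  I           0.9262      5.544      7.463    0.02989
  C          0.01157   -0.01736   -0.01736   -0.01157
  E           0.9377      5.527      7.446    0.01832
  solve Keq expr → x = -0.005786; check Q = 26.61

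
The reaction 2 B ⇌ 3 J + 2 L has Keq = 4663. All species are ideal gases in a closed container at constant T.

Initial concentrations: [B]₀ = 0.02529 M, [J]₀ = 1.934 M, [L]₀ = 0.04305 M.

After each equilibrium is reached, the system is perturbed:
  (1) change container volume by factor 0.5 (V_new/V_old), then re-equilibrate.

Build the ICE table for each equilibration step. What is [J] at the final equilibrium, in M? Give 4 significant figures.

[J]_eq = 3.923 M

Q₀ = 20.96 vs Keq = 4663 ⇒ Q<K, forward
Step 1:
                    B           J           L
  I           0.02529       1.934     0.04305
  C          -0.02263     0.03395     0.02263
  E          0.002656       1.968     0.06568
  solve Keq expr → x = 0.01132; check Q = 4663
Then change container volume by factor 0.5 (V_new/V_old).
Step 2:
                    B           J           L
  I          0.005311       3.936      0.1314
  C          0.008652    -0.01298   -0.008652
  E           0.01396       3.923      0.1227
  solve Keq expr → x = -0.004326; check Q = 4663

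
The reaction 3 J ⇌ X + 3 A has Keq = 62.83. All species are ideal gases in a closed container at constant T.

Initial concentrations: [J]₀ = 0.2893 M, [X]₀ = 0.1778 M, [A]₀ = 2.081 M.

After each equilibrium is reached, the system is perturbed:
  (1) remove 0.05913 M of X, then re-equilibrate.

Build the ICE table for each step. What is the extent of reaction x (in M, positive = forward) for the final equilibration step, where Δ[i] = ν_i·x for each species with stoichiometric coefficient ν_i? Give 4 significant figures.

Q₀ = 66.18 vs Keq = 62.83 ⇒ Q>K, reverse
Step 1:
                   J          X          A
  init        0.2893     0.1778      2.081
  Δ         0.003808  -0.001269  -0.003808
  eq          0.2931     0.1765      2.077
  solve Keq expr → x = -0.001269; check Q = 62.83
Then remove 0.05913 M of X.
Step 2:
                   J          X          A
  init        0.2931     0.1174      2.077
  Δ         -0.02735   0.009117    0.02735
  eq          0.2658     0.1265      2.105
  solve Keq expr → x = 0.009117; check Q = 62.83

x = 0.009117 M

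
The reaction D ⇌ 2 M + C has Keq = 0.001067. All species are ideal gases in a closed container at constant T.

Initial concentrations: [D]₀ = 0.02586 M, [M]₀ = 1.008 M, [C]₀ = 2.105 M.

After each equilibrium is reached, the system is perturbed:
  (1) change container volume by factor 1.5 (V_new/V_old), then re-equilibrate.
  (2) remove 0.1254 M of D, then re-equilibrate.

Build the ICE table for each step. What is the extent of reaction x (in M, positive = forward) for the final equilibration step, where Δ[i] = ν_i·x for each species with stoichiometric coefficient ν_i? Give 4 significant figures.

Q₀ = 82.71 vs Keq = 0.001067 ⇒ Q>K, reverse
Step 1:
                    D           M           C
  I           0.02586       1.008       2.105
  C            0.4947     -0.9894     -0.4947
  E            0.5206     0.01857        1.61
  solve Keq expr → x = -0.4947; check Q = 0.001067
Then change container volume by factor 1.5 (V_new/V_old).
Step 2:
                    D           M           C
  I             0.347     0.01238       1.074
  C         -0.003042    0.006083    0.003042
  E             0.344     0.01846       1.077
  solve Keq expr → x = 0.003042; check Q = 0.001067
Then remove 0.1254 M of D.
Step 3:
                    D           M           C
  I            0.2186     0.01846       1.077
  C          0.001836   -0.003671   -0.001836
  E            0.2204     0.01479       1.075
  solve Keq expr → x = -0.001836; check Q = 0.001067

x = -0.001836 M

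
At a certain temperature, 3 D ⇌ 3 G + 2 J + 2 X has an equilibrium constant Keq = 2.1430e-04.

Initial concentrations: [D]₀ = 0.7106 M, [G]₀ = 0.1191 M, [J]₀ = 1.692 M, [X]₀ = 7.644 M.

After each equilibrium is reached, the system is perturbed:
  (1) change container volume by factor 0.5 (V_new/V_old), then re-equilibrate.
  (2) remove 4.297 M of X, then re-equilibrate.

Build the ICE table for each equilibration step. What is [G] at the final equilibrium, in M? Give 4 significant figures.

[G]_eq = 0.009225 M

Q₀ = 0.7876 vs Keq = 2.1430e-04 ⇒ Q>K, reverse
Step 1:
                   D          G          J          X
  Initial     0.7106     0.1191      1.692      7.644
  Change      0.1099    -0.1099   -0.07324   -0.07324
  Equil       0.8205   0.009237      1.619      7.571
  solve Keq expr → x = -0.03662; check Q = 2.1430e-04
Then change container volume by factor 0.5 (V_new/V_old).
Step 2:
                   D          G          J          X
  Initial      1.641    0.01847      3.238      15.14
  Change     0.01108   -0.01108  -0.007386  -0.007386
  Equil        1.652   0.007394       3.23      15.13
  solve Keq expr → x = -0.003693; check Q = 2.1430e-04
Then remove 4.297 M of X.
Step 3:
                   D          G          J          X
  Initial      1.652   0.007394       3.23      10.84
  Change   -0.001831   0.001831   0.001221   0.001221
  Equil         1.65   0.009225      3.231      10.84
  solve Keq expr → x = 6.1026e-04; check Q = 2.1430e-04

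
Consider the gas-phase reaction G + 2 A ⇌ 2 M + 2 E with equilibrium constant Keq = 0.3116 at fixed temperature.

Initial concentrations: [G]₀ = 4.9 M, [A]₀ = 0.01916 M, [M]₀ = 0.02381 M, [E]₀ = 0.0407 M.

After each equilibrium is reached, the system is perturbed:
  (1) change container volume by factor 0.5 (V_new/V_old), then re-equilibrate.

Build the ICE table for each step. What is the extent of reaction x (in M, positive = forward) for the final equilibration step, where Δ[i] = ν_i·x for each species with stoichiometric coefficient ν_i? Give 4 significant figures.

Q₀ = 5.2206e-04 vs Keq = 0.3116 ⇒ Q<K, forward
Step 1:
                    G           A           M           E
  I               4.9     0.01916     0.02381      0.0407
  C         -0.008617    -0.01723     0.01723     0.01723
  E             4.891    0.001926     0.04104     0.05793
  solve Keq expr → x = 0.008617; check Q = 0.3116
Then change container volume by factor 0.5 (V_new/V_old).
Step 2:
                    G           A           M           E
  I             9.783    0.003852     0.08209      0.1159
  C        7.1700e-04    0.001434   -0.001434   -0.001434
  E             9.783    0.005286     0.08065      0.1144
  solve Keq expr → x = -7.1700e-04; check Q = 0.3116

x = -7.1700e-04 M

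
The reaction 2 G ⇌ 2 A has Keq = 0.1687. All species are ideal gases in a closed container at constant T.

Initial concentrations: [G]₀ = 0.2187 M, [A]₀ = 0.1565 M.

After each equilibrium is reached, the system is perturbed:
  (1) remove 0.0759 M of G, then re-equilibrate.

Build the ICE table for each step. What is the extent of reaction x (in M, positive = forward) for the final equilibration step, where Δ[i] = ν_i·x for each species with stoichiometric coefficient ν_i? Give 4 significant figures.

x = -0.01105 M

Q₀ = 0.5121 vs Keq = 0.1687 ⇒ Q>K, reverse
Step 1:
                  G         A
  Initial    0.2187    0.1565
  Change    0.04726  -0.04726
  Equil       0.266    0.1092
  solve Keq expr → x = -0.02363; check Q = 0.1687
Then remove 0.0759 M of G.
Step 2:
                  G         A
  Initial    0.1901    0.1092
  Change     0.0221   -0.0221
  Equil      0.2122   0.08714
  solve Keq expr → x = -0.01105; check Q = 0.1687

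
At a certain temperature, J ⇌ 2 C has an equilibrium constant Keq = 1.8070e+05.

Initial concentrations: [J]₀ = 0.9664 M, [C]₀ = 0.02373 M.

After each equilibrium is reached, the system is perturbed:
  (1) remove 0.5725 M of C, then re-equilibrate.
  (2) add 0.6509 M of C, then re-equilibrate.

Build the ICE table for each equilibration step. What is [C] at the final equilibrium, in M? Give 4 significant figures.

Q₀ = 5.8269e-04 vs Keq = 1.8070e+05 ⇒ Q<K, forward
Step 1:
                    J           C
  Initial      0.9664     0.02373
  Change      -0.9664       1.933
  Equil    2.1183e-05       1.956
  solve Keq expr → x = 0.9664; check Q = 1.8070e+05
Then remove 0.5725 M of C.
Step 2:
                    J           C
  Initial  2.1183e-05       1.384
  Change  -1.0583e-05  2.1166e-05
  Equil    1.0600e-05       1.384
  solve Keq expr → x = 1.0583e-05; check Q = 1.8070e+05
Then add 0.6509 M of C.
Step 3:
                    J           C
  Initial  1.0600e-05       2.035
  Change   1.2315e-05 -2.4629e-05
  Equil    2.2915e-05       2.035
  solve Keq expr → x = -1.2315e-05; check Q = 1.8070e+05

[C]_eq = 2.035 M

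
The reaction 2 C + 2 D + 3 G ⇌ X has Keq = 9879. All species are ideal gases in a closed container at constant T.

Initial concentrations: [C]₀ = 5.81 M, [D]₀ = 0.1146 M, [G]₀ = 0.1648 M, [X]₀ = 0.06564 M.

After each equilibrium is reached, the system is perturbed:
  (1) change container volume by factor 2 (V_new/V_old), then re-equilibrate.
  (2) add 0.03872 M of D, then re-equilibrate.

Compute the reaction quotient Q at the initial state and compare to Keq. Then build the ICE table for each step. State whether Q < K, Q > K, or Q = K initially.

Q₀ = 33.08; Q < K (proceeds forward)

Q₀ = 33.08 vs Keq = 9879 ⇒ Q<K, forward
Step 1:
                  C         D         G         X
  I            5.81    0.1146    0.1648   0.06564
  C        -0.07247  -0.07247   -0.1087   0.03624
  E           5.738   0.04213   0.05609    0.1019
  solve Keq expr → x = 0.03624; check Q = 9879
Then change container volume by factor 2 (V_new/V_old).
Step 2:
                  C         D         G         X
  I           2.869   0.02106   0.02805   0.05094
  C         0.02304   0.02304   0.03455  -0.01152
  E           2.892    0.0441    0.0626   0.03942
  solve Keq expr → x = -0.01152; check Q = 9879
Then add 0.03872 M of D.
Step 3:
                  C         D         G         X
  I           2.892   0.08282    0.0626   0.03942
  C        -0.01041  -0.01041  -0.01561  0.005204
  E           2.881   0.07241   0.04699   0.04462
  solve Keq expr → x = 0.005204; check Q = 9879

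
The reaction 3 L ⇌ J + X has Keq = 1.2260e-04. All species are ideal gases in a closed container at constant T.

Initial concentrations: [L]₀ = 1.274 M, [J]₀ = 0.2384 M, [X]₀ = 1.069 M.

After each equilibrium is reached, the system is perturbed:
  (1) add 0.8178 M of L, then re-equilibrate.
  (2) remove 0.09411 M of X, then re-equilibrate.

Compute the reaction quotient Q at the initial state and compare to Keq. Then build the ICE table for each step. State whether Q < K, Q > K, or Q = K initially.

Q₀ = 0.1232 vs Keq = 1.2260e-04 ⇒ Q>K, reverse
Step 1:
                  L         J         X
  Initial     1.274    0.2384     1.069
  Change     0.7117   -0.2372   -0.2372
  Equil       1.986  0.001154    0.8318
  solve Keq expr → x = -0.2372; check Q = 1.2260e-04
Then add 0.8178 M of L.
Step 2:
                  L         J         X
  Initial     2.804  0.001154    0.8318
  Change  -0.006193  0.002064  0.002064
  Equil       2.797  0.003219    0.8338
  solve Keq expr → x = 0.002064; check Q = 1.2260e-04
Then remove 0.09411 M of X.
Step 3:
                  L         J         X
  Initial     2.797  0.003219    0.7397
  Change  -0.001208 4.0281e-04 4.0281e-04
  Equil       2.796  0.003621    0.7401
  solve Keq expr → x = 4.0281e-04; check Q = 1.2260e-04

Q₀ = 0.1232; Q > K (proceeds reverse)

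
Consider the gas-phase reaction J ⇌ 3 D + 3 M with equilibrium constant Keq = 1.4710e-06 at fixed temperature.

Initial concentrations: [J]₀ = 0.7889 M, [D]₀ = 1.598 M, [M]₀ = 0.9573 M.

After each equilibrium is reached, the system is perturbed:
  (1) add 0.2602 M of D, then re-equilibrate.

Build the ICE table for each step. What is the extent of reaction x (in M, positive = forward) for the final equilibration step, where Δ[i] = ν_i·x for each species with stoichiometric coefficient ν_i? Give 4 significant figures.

Q₀ = 4.538 vs Keq = 1.4710e-06 ⇒ Q>K, reverse
Step 1:
                    J           D           M
  Initial      0.7889       1.598      0.9573
  Change       0.3132     -0.9395     -0.9395
  Equil         1.102      0.6585     0.01784
  solve Keq expr → x = -0.3132; check Q = 1.4710e-06
Then add 0.2602 M of D.
Step 2:
                    J           D           M
  Initial       1.102      0.9187     0.01784
  Change     0.001659   -0.004976   -0.004976
  Equil         1.104      0.9138     0.01286
  solve Keq expr → x = -0.001659; check Q = 1.4710e-06

x = -0.001659 M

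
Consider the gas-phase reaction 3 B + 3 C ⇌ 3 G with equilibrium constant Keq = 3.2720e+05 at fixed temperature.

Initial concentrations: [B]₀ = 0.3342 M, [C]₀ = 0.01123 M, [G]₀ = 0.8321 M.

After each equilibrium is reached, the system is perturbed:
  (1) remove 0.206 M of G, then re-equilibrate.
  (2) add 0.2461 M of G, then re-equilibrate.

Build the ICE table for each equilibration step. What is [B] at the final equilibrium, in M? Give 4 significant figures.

[B]_eq = 0.3574 M

Q₀ = 1.0899e+07 vs Keq = 3.2720e+05 ⇒ Q>K, reverse
Step 1:
                    B           C           G
  init         0.3342     0.01123      0.8321
  Δ            0.0218      0.0218     -0.0218
  eq            0.356     0.03303      0.8103
  solve Keq expr → x = -0.007267; check Q = 3.2720e+05
Then remove 0.206 M of G.
Step 2:
                    B           C           G
  init          0.356     0.03303      0.6043
  Δ         -0.007549   -0.007549    0.007549
  eq           0.3485     0.02548      0.6118
  solve Keq expr → x = 0.002516; check Q = 3.2720e+05
Then add 0.2461 M of G.
Step 3:
                    B           C           G
  init         0.3485     0.02548      0.8579
  Δ          0.008986    0.008986   -0.008986
  eq           0.3574     0.03447       0.849
  solve Keq expr → x = -0.002995; check Q = 3.2720e+05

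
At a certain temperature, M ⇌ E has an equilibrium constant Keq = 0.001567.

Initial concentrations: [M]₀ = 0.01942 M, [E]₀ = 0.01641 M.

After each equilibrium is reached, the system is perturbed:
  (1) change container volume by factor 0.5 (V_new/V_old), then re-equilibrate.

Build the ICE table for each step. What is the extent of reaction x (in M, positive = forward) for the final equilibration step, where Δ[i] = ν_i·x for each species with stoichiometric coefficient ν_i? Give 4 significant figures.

x = 0 M

Q₀ = 0.845 vs Keq = 0.001567 ⇒ Q>K, reverse
Step 1:
                    M           E
  Initial     0.01942     0.01641
  Change      0.01635    -0.01635
  Equil       0.03577  5.6058e-05
  solve Keq expr → x = -0.01635; check Q = 0.001567
Then change container volume by factor 0.5 (V_new/V_old).
Step 2:
                    M           E
  Initial     0.07155  1.1212e-04
  Change            0           0
  Equil       0.07155  1.1212e-04
  solve Keq expr → x = 0; check Q = 0.001567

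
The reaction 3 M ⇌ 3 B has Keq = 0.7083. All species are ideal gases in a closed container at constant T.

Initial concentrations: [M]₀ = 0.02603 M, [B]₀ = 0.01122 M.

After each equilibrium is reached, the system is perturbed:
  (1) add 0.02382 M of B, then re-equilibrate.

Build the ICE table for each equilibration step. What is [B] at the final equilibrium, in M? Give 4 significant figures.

Q₀ = 0.08009 vs Keq = 0.7083 ⇒ Q<K, forward
Step 1:
                   M          B
  I          0.02603    0.01122
  C        -0.006336   0.006336
  E          0.01969    0.01756
  solve Keq expr → x = 0.002112; check Q = 0.7083
Then add 0.02382 M of B.
Step 2:
                   M          B
  I          0.01969    0.04138
  C          0.01259   -0.01259
  E          0.03229    0.02878
  solve Keq expr → x = -0.004198; check Q = 0.7083

[B]_eq = 0.02878 M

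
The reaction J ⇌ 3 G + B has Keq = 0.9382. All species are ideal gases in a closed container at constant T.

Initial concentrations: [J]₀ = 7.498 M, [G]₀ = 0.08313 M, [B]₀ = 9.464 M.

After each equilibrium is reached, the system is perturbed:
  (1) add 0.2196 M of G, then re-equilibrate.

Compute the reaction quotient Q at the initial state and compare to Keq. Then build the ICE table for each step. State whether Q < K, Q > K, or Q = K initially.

Q₀ = 7.2511e-04; Q < K (proceeds forward)

Q₀ = 7.2511e-04 vs Keq = 0.9382 ⇒ Q<K, forward
Step 1:
                  J         G         B
  init        7.498   0.08313     9.464
  Δ         -0.2678    0.8035    0.2678
  eq           7.23    0.8866     9.732
  solve Keq expr → x = 0.2678; check Q = 0.9382
Then add 0.2196 M of G.
Step 2:
                  J         G         B
  init         7.23     1.106     9.732
  Δ          0.0715   -0.2145   -0.0715
  eq          7.302    0.8917      9.66
  solve Keq expr → x = -0.0715; check Q = 0.9382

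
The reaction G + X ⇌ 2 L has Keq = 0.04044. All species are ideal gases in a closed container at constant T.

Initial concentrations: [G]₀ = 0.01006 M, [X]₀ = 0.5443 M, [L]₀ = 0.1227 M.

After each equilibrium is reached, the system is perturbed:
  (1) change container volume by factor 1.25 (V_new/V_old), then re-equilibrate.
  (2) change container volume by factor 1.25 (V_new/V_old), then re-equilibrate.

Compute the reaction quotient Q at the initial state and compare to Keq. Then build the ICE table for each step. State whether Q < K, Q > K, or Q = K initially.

Q₀ = 2.749 vs Keq = 0.04044 ⇒ Q>K, reverse
Step 1:
                   G          X          L
  I          0.01006     0.5443     0.1227
  C          0.04351    0.04351   -0.08702
  E          0.05357     0.5878    0.03568
  solve Keq expr → x = -0.04351; check Q = 0.04044
Then change container volume by factor 1.25 (V_new/V_old).
Step 2:
                   G          X          L
  I          0.04285     0.4702    0.02855
  C                0          0          0
  E          0.04285     0.4702    0.02855
  solve Keq expr → x = 0; check Q = 0.04044
Then change container volume by factor 1.25 (V_new/V_old).
Step 3:
                   G          X          L
  I          0.03428     0.3762    0.02284
  C                0          0          0
  E          0.03428     0.3762    0.02284
  solve Keq expr → x = 0; check Q = 0.04044

Q₀ = 2.749; Q > K (proceeds reverse)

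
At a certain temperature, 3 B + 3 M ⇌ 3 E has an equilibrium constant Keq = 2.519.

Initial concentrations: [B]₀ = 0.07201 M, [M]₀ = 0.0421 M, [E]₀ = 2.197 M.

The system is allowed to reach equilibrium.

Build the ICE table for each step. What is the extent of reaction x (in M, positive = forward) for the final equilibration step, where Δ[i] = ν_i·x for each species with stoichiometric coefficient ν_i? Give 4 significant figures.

Q₀ = 3.8060e+08 vs Keq = 2.519 ⇒ Q>K, reverse
Step 1:
                    B           M           E
  init        0.07201      0.0421       2.197
  Δ            0.9141      0.9141     -0.9141
  eq           0.9861      0.9562       1.283
  solve Keq expr → x = -0.3047; check Q = 2.519

x = -0.3047 M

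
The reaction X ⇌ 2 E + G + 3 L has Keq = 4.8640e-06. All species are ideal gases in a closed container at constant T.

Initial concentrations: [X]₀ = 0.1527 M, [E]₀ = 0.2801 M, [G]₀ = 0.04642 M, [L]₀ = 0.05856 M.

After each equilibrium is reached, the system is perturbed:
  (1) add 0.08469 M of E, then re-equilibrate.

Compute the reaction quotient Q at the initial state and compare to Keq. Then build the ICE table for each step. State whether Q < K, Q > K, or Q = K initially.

Q₀ = 4.7896e-06 vs Keq = 4.8640e-06 ⇒ Q<K, forward
Step 1:
                  X         E         G         L
  Initial    0.1527    0.2801   0.04642   0.05856
  Change  -7.8796e-05 1.5759e-04 7.8796e-05 2.3639e-04
  Equil      0.1526    0.2803    0.0465    0.0588
  solve Keq expr → x = 7.8796e-05; check Q = 4.8640e-06
Then add 0.08469 M of E.
Step 2:
                  X         E         G         L
  Initial    0.1526    0.3649    0.0465    0.0588
  Change   0.002591 -0.005181 -0.002591 -0.007772
  Equil      0.1552    0.3598   0.04391   0.05102
  solve Keq expr → x = -0.002591; check Q = 4.8640e-06

Q₀ = 4.7896e-06; Q < K (proceeds forward)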